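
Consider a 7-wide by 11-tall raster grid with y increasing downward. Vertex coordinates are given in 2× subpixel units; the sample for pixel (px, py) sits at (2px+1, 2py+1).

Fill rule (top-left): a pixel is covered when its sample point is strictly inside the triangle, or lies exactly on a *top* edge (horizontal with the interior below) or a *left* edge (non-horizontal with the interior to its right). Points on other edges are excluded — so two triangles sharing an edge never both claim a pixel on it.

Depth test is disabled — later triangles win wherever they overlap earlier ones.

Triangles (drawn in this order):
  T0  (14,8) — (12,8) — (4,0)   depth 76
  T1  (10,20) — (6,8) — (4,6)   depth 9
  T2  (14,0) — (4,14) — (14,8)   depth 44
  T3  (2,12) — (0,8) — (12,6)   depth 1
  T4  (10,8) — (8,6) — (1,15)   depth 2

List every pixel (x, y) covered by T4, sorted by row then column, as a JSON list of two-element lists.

T0:
  2·area = 16
  edge (14, 8)→(12, 8): d=(-2,0) right/bottom  bias=-1
  edge (12, 8)→(4, 0): d=(-8,-8) top-left  bias=+0
  edge (4, 0)→(14, 8): d=(10,8) right/bottom  bias=-1
    (2,0)@(5, 1): e=[14,0,2] → #  [on edge]
    (3,0)@(7, 1): e=[14,16,-14] → ·
    (2,1)@(5, 3): e=[10,-16,22] → ·
    (3,1)@(7, 3): e=[10,0,6] → #  [on edge]
    (4,1)@(9, 3): e=[10,16,-10] → ·
    (3,2)@(7, 5): e=[6,-16,26] → ·
    (4,2)@(9, 5): e=[6,0,10] → #  [on edge]
    (5,2)@(11, 5): e=[6,16,-6] → ·
    (4,3)@(9, 7): e=[2,-16,30] → ·
    (5,3)@(11, 7): e=[2,0,14] → #  [on edge]
    (6,3)@(13, 7): e=[2,16,-2] → ·
    (5,4)@(11, 9): e=[-2,-16,34] → ·
    (6,4)@(13, 9): e=[-2,0,18] → ·  [on edge]
  covered (4 px):
    · · # · · · ·
    · · · # · · ·
    · · · · # · ·
    · · · · · # ·
    · · · · · · ·
    · · · · · · ·
    · · · · · · ·
    · · · · · · ·
    · · · · · · ·
    · · · · · · ·
    · · · · · · ·
T1:
  2·area = 16  (B↔C swapped to make it positive)
  edge (10, 20)→(4, 6): d=(-6,-14) top-left  bias=+0
  edge (4, 6)→(6, 8): d=(2,2) right/bottom  bias=-1
  edge (6, 8)→(10, 20): d=(4,12) right/bottom  bias=-1
    (0,1)@(1, 3): e=[-24,0,40] → ·  [on edge]
    (1,2)@(3, 5): e=[-8,0,24] → ·  [on edge]
    (2,2)@(5, 5): e=[20,-4,0] → ·  [on edge]
    (2,3)@(5, 7): e=[8,0,8] → ·  [on edge]
    (3,4)@(7, 9): e=[24,0,-8] → ·  [on edge]
    (3,5)@(7, 11): e=[12,4,0] → ·  [on edge]
    (4,5)@(9, 11): e=[40,0,-24] → ·  [on edge]
    (3,6)@(7, 13): e=[0,8,8] → #  [on edge]
    (4,6)@(9, 13): e=[28,4,-16] → ·
    (5,6)@(11, 13): e=[56,0,-40] → ·  [on edge]
    (3,7)@(7, 15): e=[-12,12,16] → ·
    (6,7)@(13, 15): e=[72,0,-56] → ·  [on edge]
    (4,8)@(9, 17): e=[4,12,0] → ·  [on edge]
  covered (1 px):
    · · · · · · ·
    · · · · · · ·
    · · · · · · ·
    · · · · · · ·
    · · · · · · ·
    · · · · · · ·
    · · · # · · ·
    · · · · · · ·
    · · · · · · ·
    · · · · · · ·
    · · · · · · ·
T2:
  2·area = 80  (B↔C swapped to make it positive)
  edge (14, 0)→(14, 8): d=(0,8) right/bottom  bias=-1
  edge (14, 8)→(4, 14): d=(-10,6) right/bottom  bias=-1
  edge (4, 14)→(14, 0): d=(10,-14) top-left  bias=+0
    (6,1)@(13, 3): e=[8,56,16] → #
    (5,2)@(11, 5): e=[24,48,8] → #
    (4,3)@(9, 7): e=[40,40,0] → #  [on edge]
    (4,4)@(9, 9): e=[40,20,20] → #
    (6,4)@(13, 9): e=[8,-4,76] → ·
    (3,5)@(7, 11): e=[56,12,12] → #
    (4,5)@(9, 11): e=[40,0,40] → ·  [on edge]
    (5,5)@(11, 11): e=[24,-12,68] → ·
    (2,6)@(5, 13): e=[72,4,4] → #
    (3,6)@(7, 13): e=[56,-8,32] → ·
    (2,7)@(5, 15): e=[72,-16,24] → ·
  covered (10 px):
    · · · · · · ·
    · · · · · · #
    · · · · · # #
    · · · · # # #
    · · · · # # ·
    · · · # · · ·
    · · # · · · ·
    · · · · · · ·
    · · · · · · ·
    · · · · · · ·
    · · · · · · ·
T3:
  2·area = 52
  edge (2, 12)→(0, 8): d=(-2,-4) top-left  bias=+0
  edge (0, 8)→(12, 6): d=(12,-2) top-left  bias=+0
  edge (12, 6)→(2, 12): d=(-10,6) right/bottom  bias=-1
    (3,3)@(7, 7): e=[30,2,20] → #
    (4,3)@(9, 7): e=[38,6,8] → #
    (5,3)@(11, 7): e=[46,10,-4] → ·
    (0,4)@(1, 9): e=[2,14,36] → #
    (1,4)@(3, 9): e=[10,18,24] → #
    (2,4)@(5, 9): e=[18,22,12] → #
    (3,4)@(7, 9): e=[26,26,0] → ·  [on edge]
    (4,4)@(9, 9): e=[34,30,-12] → ·
    (0,5)@(1, 11): e=[-2,38,16] → ·
    (1,5)@(3, 11): e=[6,42,4] → #
    (2,5)@(5, 11): e=[14,46,-8] → ·
    (1,6)@(3, 13): e=[2,66,-16] → ·
  covered (6 px):
    · · · · · · ·
    · · · · · · ·
    · · · · · · ·
    · · · # # · ·
    # # # · · · ·
    · # · · · · ·
    · · · · · · ·
    · · · · · · ·
    · · · · · · ·
    · · · · · · ·
    · · · · · · ·
T4:
  2·area = 32  (B↔C swapped to make it positive)
  edge (10, 8)→(1, 15): d=(-9,7) right/bottom  bias=-1
  edge (1, 15)→(8, 6): d=(7,-9) top-left  bias=+0
  edge (8, 6)→(10, 8): d=(2,2) right/bottom  bias=-1
    (1,0)@(3, 1): e=[112,-80,0] → ·  [on edge]
    (2,1)@(5, 3): e=[80,-48,0] → ·  [on edge]
    (3,2)@(7, 5): e=[48,-16,0] → ·  [on edge]
    (4,3)@(9, 7): e=[16,16,0] → ·  [on edge]
    (3,4)@(7, 9): e=[12,12,8] → #
    (4,4)@(9, 9): e=[-2,30,4] → ·
    (5,4)@(11, 9): e=[-16,48,0] → ·  [on edge]
    (2,5)@(5, 11): e=[8,8,16] → #
    (3,5)@(7, 11): e=[-6,26,12] → ·
    (6,5)@(13, 11): e=[-48,80,0] → ·  [on edge]
    (1,6)@(3, 13): e=[4,4,24] → #
    (2,6)@(5, 13): e=[-10,22,20] → ·
    (0,7)@(1, 15): e=[0,0,32] → ·  [on edge]
  covered (3 px):
    · · · · · · ·
    · · · · · · ·
    · · · · · · ·
    · · · · · · ·
    · · · # · · ·
    · · # · · · ·
    · # · · · · ·
    · · · · · · ·
    · · · · · · ·
    · · · · · · ·
    · · · · · · ·

Final: [[3,4],[2,5],[1,6]]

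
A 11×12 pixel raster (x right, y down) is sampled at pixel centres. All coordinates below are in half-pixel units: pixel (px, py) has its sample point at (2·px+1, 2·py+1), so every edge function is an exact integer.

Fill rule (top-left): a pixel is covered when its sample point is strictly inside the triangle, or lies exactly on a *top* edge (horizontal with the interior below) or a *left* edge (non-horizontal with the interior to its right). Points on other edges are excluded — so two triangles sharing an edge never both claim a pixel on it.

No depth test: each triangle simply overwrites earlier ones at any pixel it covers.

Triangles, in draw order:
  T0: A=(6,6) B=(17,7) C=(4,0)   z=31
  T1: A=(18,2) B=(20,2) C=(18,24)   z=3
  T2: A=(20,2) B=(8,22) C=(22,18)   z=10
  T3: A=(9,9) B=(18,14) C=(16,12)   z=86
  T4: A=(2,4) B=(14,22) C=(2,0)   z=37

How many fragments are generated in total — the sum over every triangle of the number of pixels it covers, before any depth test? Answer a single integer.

T0:
  2·area = 64  (B↔C swapped to make it positive)
  edge (6, 6)→(4, 0): d=(-2,-6) top-left  bias=+0
  edge (4, 0)→(17, 7): d=(13,7) right/bottom  bias=-1
  edge (17, 7)→(6, 6): d=(-11,-1) top-left  bias=+0
    (2,0)@(5, 1): e=[4,6,54] → X
    (3,0)@(7, 1): e=[16,-8,56] → .
    (2,1)@(5, 3): e=[0,32,32] → X  [on edge]
    (3,1)@(7, 3): e=[12,18,34] → X
    (4,1)@(9, 3): e=[24,4,36] → X
    (5,1)@(11, 3): e=[36,-10,38] → .
    (2,2)@(5, 5): e=[-4,58,10] → .
    (3,2)@(7, 5): e=[8,44,12] → X
    (5,2)@(11, 5): e=[32,16,16] → X
    (6,2)@(13, 5): e=[44,2,18] → X
    (7,2)@(15, 5): e=[56,-12,20] → .
    (3,3)@(7, 7): e=[4,70,-10] → .
    (8,3)@(17, 7): e=[64,0,0] → .  [on edge]
    (3,4)@(7, 9): e=[0,96,-32] → .  [on edge]
    (4,7)@(9, 15): e=[0,160,-96] → .  [on edge]
    (5,10)@(11, 21): e=[0,224,-160] → .  [on edge]
  covered (8 px):
    . . X . . . . . . . .
    . . X X X . . . . . .
    . . . X X X X . . . .
    . . . . . . . . . . .
    . . . . . . . . . . .
    . . . . . . . . . . .
    . . . . . . . . . . .
    . . . . . . . . . . .
    . . . . . . . . . . .
    . . . . . . . . . . .
    . . . . . . . . . . .
    . . . . . . . . . . .
T1:
  2·area = 44
  edge (18, 2)→(20, 2): d=(2,0) top-left  bias=+0
  edge (20, 2)→(18, 24): d=(-2,22) right/bottom  bias=-1
  edge (18, 24)→(18, 2): d=(0,-22) top-left  bias=+0
    (9,1)@(19, 3): e=[2,20,22] → X
    (10,1)@(21, 3): e=[2,-24,66] → .
    (9,2)@(19, 5): e=[6,16,22] → X
    (10,2)@(21, 5): e=[6,-28,66] → .
    (9,3)@(19, 7): e=[10,12,22] → X
    (10,3)@(21, 7): e=[10,-32,66] → .
    (9,4)@(19, 9): e=[14,8,22] → X
    (10,4)@(21, 9): e=[14,-36,66] → .
    (9,5)@(19, 11): e=[18,4,22] → X
    (10,5)@(21, 11): e=[18,-40,66] → .
    (9,6)@(19, 13): e=[22,0,22] → .  [on edge]
  covered (5 px):
    . . . . . . . . . . .
    . . . . . . . . . X .
    . . . . . . . . . X .
    . . . . . . . . . X .
    . . . . . . . . . X .
    . . . . . . . . . X .
    . . . . . . . . . . .
    . . . . . . . . . . .
    . . . . . . . . . . .
    . . . . . . . . . . .
    . . . . . . . . . . .
    . . . . . . . . . . .
T2:
  2·area = 232  (B↔C swapped to make it positive)
  edge (20, 2)→(22, 18): d=(2,16) right/bottom  bias=-1
  edge (22, 18)→(8, 22): d=(-14,4) right/bottom  bias=-1
  edge (8, 22)→(20, 2): d=(12,-20) top-left  bias=+0
    (9,2)@(19, 5): e=[22,194,16] → X
    (10,2)@(21, 5): e=[-10,186,56] → .
    (8,3)@(17, 7): e=[58,174,0] → X  [on edge]
    (10,3)@(21, 7): e=[-6,158,80] → .
    (8,4)@(17, 9): e=[62,146,24] → X
    (10,4)@(21, 9): e=[-2,130,104] → .
    (7,5)@(15, 11): e=[98,126,8] → X
    (10,5)@(21, 11): e=[2,102,128] → X
    (7,6)@(15, 13): e=[102,98,32] → X
    (6,7)@(13, 15): e=[138,78,16] → X
    (5,8)@(11, 17): e=[174,58,0] → X  [on edge]
    (5,9)@(11, 19): e=[178,30,24] → X
  covered (30 px):
    . . . . . . . . . . .
    . . . . . . . . . . .
    . . . . . . . . . X .
    . . . . . . . . X X .
    . . . . . . . . X X .
    . . . . . . . X X X X
    . . . . . . . X X X X
    . . . . . . X X X X X
    . . . . . X X X X X X
    . . . . . X X X X . .
    . . . . X X . . . . .
    . . . . . . . . . . .
T3:
  2·area = 8  (B↔C swapped to make it positive)
  edge (9, 9)→(16, 12): d=(7,3) right/bottom  bias=-1
  edge (16, 12)→(18, 14): d=(2,2) right/bottom  bias=-1
  edge (18, 14)→(9, 9): d=(-9,-5) top-left  bias=+0
    (2,0)@(5, 1): e=[-44,0,52] → .  [on edge]
    (3,1)@(7, 3): e=[-36,0,44] → .  [on edge]
    (4,2)@(9, 5): e=[-28,0,36] → .  [on edge]
    (5,3)@(11, 7): e=[-20,0,28] → .  [on edge]
    (4,4)@(9, 9): e=[0,8,0] → .  [on edge]
    (6,4)@(13, 9): e=[-12,0,20] → .  [on edge]
    (6,5)@(13, 11): e=[2,4,2] → X
    (7,5)@(15, 11): e=[-4,0,12] → .  [on edge]
    (6,6)@(13, 13): e=[16,8,-16] → .
    (8,6)@(17, 13): e=[4,0,4] → .  [on edge]
    (9,7)@(19, 15): e=[12,0,-4] → .  [on edge]
    (10,8)@(21, 17): e=[20,0,-12] → .  [on edge]
  covered (1 px):
    . . . . . . . . . . .
    . . . . . . . . . . .
    . . . . . . . . . . .
    . . . . . . . . . . .
    . . . . . . . . . . .
    . . . . . . X . . . .
    . . . . . . . . . . .
    . . . . . . . . . . .
    . . . . . . . . . . .
    . . . . . . . . . . .
    . . . . . . . . . . .
    . . . . . . . . . . .
T4:
  2·area = 48  (B↔C swapped to make it positive)
  edge (2, 4)→(2, 0): d=(0,-4) top-left  bias=+0
  edge (2, 0)→(14, 22): d=(12,22) right/bottom  bias=-1
  edge (14, 22)→(2, 4): d=(-12,-18) top-left  bias=+0
    (1,1)@(3, 3): e=[4,14,30] → X
    (2,1)@(5, 3): e=[12,-30,66] → .
    (1,2)@(3, 5): e=[4,38,6] → X
    (2,2)@(5, 5): e=[12,-6,42] → .
    (1,3)@(3, 7): e=[4,62,-18] → .
    (2,3)@(5, 7): e=[12,18,18] → X
    (3,3)@(7, 7): e=[20,-26,54] → .
    (2,4)@(5, 9): e=[12,42,-6] → .
    (3,5)@(7, 11): e=[20,22,6] → X
    (4,5)@(9, 11): e=[28,-22,42] → .
    (3,6)@(7, 13): e=[20,46,-18] → .
    (4,6)@(9, 13): e=[28,2,18] → X
  covered (6 px):
    . . . . . . . . . . .
    . X . . . . . . . . .
    . X . . . . . . . . .
    . . X . . . . . . . .
    . . . . . . . . . . .
    . . . X . . . . . . .
    . . . . X . . . . . .
    . . . . . . . . . . .
    . . . . . X . . . . .
    . . . . . . . . . . .
    . . . . . . . . . . .
    . . . . . . . . . . .

Final: 50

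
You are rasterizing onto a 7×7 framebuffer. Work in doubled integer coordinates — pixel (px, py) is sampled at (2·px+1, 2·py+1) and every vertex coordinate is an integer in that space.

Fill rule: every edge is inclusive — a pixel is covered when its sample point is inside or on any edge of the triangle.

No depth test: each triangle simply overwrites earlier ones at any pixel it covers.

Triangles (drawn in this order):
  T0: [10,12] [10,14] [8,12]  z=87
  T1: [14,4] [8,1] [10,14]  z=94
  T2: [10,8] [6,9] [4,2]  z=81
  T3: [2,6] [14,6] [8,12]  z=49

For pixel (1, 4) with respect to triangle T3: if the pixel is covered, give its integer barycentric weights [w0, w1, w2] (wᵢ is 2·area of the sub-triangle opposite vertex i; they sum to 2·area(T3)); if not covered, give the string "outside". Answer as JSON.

T0:
  2·area = 4
  edge (10, 12)→(10, 14): d=(0,2) inclusive
  edge (10, 14)→(8, 12): d=(-2,-2) inclusive
  edge (8, 12)→(10, 12): d=(2,0) inclusive
    (0,2)@(1, 5): e=[18,0,-14] → ·  [on edge]
    (1,3)@(3, 7): e=[14,0,-10] → ·  [on edge]
    (2,4)@(5, 9): e=[10,0,-6] → ·  [on edge]
    (3,5)@(7, 11): e=[6,0,-2] → ·  [on edge]
    (4,6)@(9, 13): e=[2,0,2] → █  [on edge]
    (5,6)@(11, 13): e=[-2,4,2] → ·
  covered (1 px):
    · · · · · · ·
    · · · · · · ·
    · · · · · · ·
    · · · · · · ·
    · · · · · · ·
    · · · · · · ·
    · · · · █ · ·
T1:
  2·area = 72  (B↔C swapped to make it positive)
  edge (14, 4)→(10, 14): d=(-4,10) inclusive
  edge (10, 14)→(8, 1): d=(-2,-13) inclusive
  edge (8, 1)→(14, 4): d=(6,3) inclusive
    (4,1)@(9, 3): e=[54,9,9] → █
    (5,1)@(11, 3): e=[34,35,3] → █
    (6,1)@(13, 3): e=[14,61,-3] → ·
    (4,2)@(9, 5): e=[46,5,21] → █
    (6,2)@(13, 5): e=[6,57,9] → █
    (4,3)@(9, 7): e=[38,1,33] → █
    (6,3)@(13, 7): e=[-2,53,21] → ·
    (4,4)@(9, 9): e=[30,-3,45] → ·
    (5,4)@(11, 9): e=[10,23,39] → █
    (6,4)@(13, 9): e=[-10,49,33] → ·
    (5,5)@(11, 11): e=[2,19,51] → █
    (6,5)@(13, 11): e=[-18,45,45] → ·
  covered (9 px):
    · · · · · · ·
    · · · · █ █ ·
    · · · · █ █ █
    · · · · █ █ ·
    · · · · · █ ·
    · · · · · █ ·
    · · · · · · ·
T2:
  2·area = 30
  edge (10, 8)→(6, 9): d=(-4,1) inclusive
  edge (6, 9)→(4, 2): d=(-2,-7) inclusive
  edge (4, 2)→(10, 8): d=(6,6) inclusive
    (1,0)@(3, 1): e=[35,-5,0] → ·  [on edge]
    (2,1)@(5, 3): e=[25,5,0] → █  [on edge]
    (3,1)@(7, 3): e=[23,19,-12] → ·
    (2,2)@(5, 5): e=[17,1,12] → █
    (3,2)@(7, 5): e=[15,15,0] → █  [on edge]
    (4,2)@(9, 5): e=[13,29,-12] → ·
    (2,3)@(5, 7): e=[9,-3,24] → ·
    (3,3)@(7, 7): e=[7,11,12] → █
    (4,3)@(9, 7): e=[5,25,0] → █  [on edge]
    (5,3)@(11, 7): e=[3,39,-12] → ·
    (3,4)@(7, 9): e=[-1,7,24] → ·
    (4,4)@(9, 9): e=[-3,21,12] → ·
    (5,4)@(11, 9): e=[-5,35,0] → ·  [on edge]
    (6,5)@(13, 11): e=[-15,45,0] → ·  [on edge]
  covered (5 px):
    · · · · · · ·
    · · █ · · · ·
    · · █ █ · · ·
    · · · █ █ · ·
    · · · · · · ·
    · · · · · · ·
    · · · · · · ·
T3:
  2·area = 72
  edge (2, 6)→(14, 6): d=(12,0) inclusive
  edge (14, 6)→(8, 12): d=(-6,6) inclusive
  edge (8, 12)→(2, 6): d=(-6,-6) inclusive
    (0,2)@(1, 5): e=[-12,84,0] → ·  [on edge]
    (1,3)@(3, 7): e=[12,60,0] → █  [on edge]
    (2,3)@(5, 7): e=[12,48,12] → █
    (3,3)@(7, 7): e=[12,36,24] → █
    (4,3)@(9, 7): e=[12,24,36] → █
    (5,3)@(11, 7): e=[12,12,48] → █
    (6,3)@(13, 7): e=[12,0,60] → █  [on edge]
    (1,4)@(3, 9): e=[36,48,-12] → ·
    (2,4)@(5, 9): e=[36,36,0] → █  [on edge]
    (5,4)@(11, 9): e=[36,0,36] → █  [on edge]
    (6,4)@(13, 9): e=[36,-12,48] → ·
    (2,5)@(5, 11): e=[60,24,-12] → ·
    (3,5)@(7, 11): e=[60,12,0] → █  [on edge]
    (4,5)@(9, 11): e=[60,0,12] → █  [on edge]
    (3,6)@(7, 13): e=[84,0,-12] → ·  [on edge]
    (4,6)@(9, 13): e=[84,-12,0] → ·  [on edge]
  covered (12 px):
    · · · · · · ·
    · · · · · · ·
    · · · · · · ·
    · █ █ █ █ █ █
    · · █ █ █ █ ·
    · · · █ █ · ·
    · · · · · · ·

Result: "outside"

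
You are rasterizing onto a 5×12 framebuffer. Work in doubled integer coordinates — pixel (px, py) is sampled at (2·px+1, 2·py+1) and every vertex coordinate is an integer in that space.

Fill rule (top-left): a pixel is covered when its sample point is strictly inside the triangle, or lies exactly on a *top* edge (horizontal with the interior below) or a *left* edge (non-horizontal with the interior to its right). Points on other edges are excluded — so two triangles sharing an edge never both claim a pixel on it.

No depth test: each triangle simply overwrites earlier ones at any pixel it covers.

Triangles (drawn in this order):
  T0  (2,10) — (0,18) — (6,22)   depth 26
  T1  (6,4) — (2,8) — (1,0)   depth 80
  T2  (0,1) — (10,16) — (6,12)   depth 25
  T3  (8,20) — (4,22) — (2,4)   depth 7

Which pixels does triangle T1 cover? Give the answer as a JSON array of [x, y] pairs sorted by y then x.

T0:
  2·area = 56  (B↔C swapped to make it positive)
  edge (2, 10)→(6, 22): d=(4,12) right/bottom  bias=-1
  edge (6, 22)→(0, 18): d=(-6,-4) top-left  bias=+0
  edge (0, 18)→(2, 10): d=(2,-8) top-left  bias=+0
    (0,3)@(1, 7): e=[0,70,-14] → .  [on edge]
    (1,6)@(3, 13): e=[0,42,14] → .  [on edge]
    (0,7)@(1, 15): e=[32,22,2] → X
    (1,7)@(3, 15): e=[8,30,18] → X
    (2,7)@(5, 15): e=[-16,38,34] → .
    (0,8)@(1, 17): e=[40,10,6] → X
    (2,8)@(5, 17): e=[-8,26,38] → .
    (0,9)@(1, 19): e=[48,-2,10] → .
    (1,9)@(3, 19): e=[24,6,26] → X
    (2,9)@(5, 19): e=[0,14,42] → .  [on edge]
    (1,10)@(3, 21): e=[32,-6,30] → .
    (2,10)@(5, 21): e=[8,2,46] → X
  covered (6 px):
    . . . . .
    . . . . .
    . . . . .
    . . . . .
    . . . . .
    . . . . .
    . . . . .
    X X . . .
    X X . . .
    . X . . .
    . . X . .
    . . . . .
T1:
  2·area = 36
  edge (6, 4)→(2, 8): d=(-4,4) right/bottom  bias=-1
  edge (2, 8)→(1, 0): d=(-1,-8) top-left  bias=+0
  edge (1, 0)→(6, 4): d=(5,4) right/bottom  bias=-1
    (4,0)@(9, 1): e=[0,63,-27] → .  [on edge]
    (1,1)@(3, 3): e=[16,13,7] → X
    (2,1)@(5, 3): e=[8,29,-1] → .
    (3,1)@(7, 3): e=[0,45,-9] → .  [on edge]
    (1,2)@(3, 5): e=[8,11,17] → X
    (2,2)@(5, 5): e=[0,27,9] → .  [on edge]
    (1,3)@(3, 7): e=[0,9,27] → .  [on edge]
    (0,4)@(1, 9): e=[0,-9,45] → .  [on edge]
  covered (2 px):
    . . . . .
    . X . . .
    . X . . .
    . . . . .
    . . . . .
    . . . . .
    . . . . .
    . . . . .
    . . . . .
    . . . . .
    . . . . .
    . . . . .
T2:
  2·area = 20
  edge (0, 1)→(10, 16): d=(10,15) right/bottom  bias=-1
  edge (10, 16)→(6, 12): d=(-4,-4) top-left  bias=+0
  edge (6, 12)→(0, 1): d=(-6,-11) top-left  bias=+0
    (0,3)@(1, 7): e=[45,0,-25] → .  [on edge]
    (1,4)@(3, 9): e=[35,0,-15] → .  [on edge]
    (2,4)@(5, 9): e=[5,8,7] → X
    (3,4)@(7, 9): e=[-25,16,29] → .
    (2,5)@(5, 11): e=[25,0,-5] → .  [on edge]
    (3,6)@(7, 13): e=[15,0,5] → X  [on edge]
    (4,6)@(9, 13): e=[-15,8,27] → .
    (3,7)@(7, 15): e=[35,-8,-7] → .
    (4,7)@(9, 15): e=[5,0,15] → X  [on edge]
    (4,8)@(9, 17): e=[25,-8,3] → .
  covered (3 px):
    . . . . .
    . . . . .
    . . . . .
    . . . . .
    . . X . .
    . . . . .
    . . . X .
    . . . . X
    . . . . .
    . . . . .
    . . . . .
    . . . . .
T3:
  2·area = 76
  edge (8, 20)→(4, 22): d=(-4,2) right/bottom  bias=-1
  edge (4, 22)→(2, 4): d=(-2,-18) top-left  bias=+0
  edge (2, 4)→(8, 20): d=(6,16) right/bottom  bias=-1
    (1,3)@(3, 7): e=[62,12,2] → X
    (2,3)@(5, 7): e=[58,48,-30] → .
    (1,4)@(3, 9): e=[54,8,14] → X
    (2,4)@(5, 9): e=[50,44,-18] → .
    (1,5)@(3, 11): e=[46,4,26] → X
    (2,5)@(5, 11): e=[42,40,-6] → .
    (1,6)@(3, 13): e=[38,0,38] → X  [on edge]
    (2,6)@(5, 13): e=[34,36,6] → X
    (3,6)@(7, 13): e=[30,72,-26] → .
    (1,7)@(3, 15): e=[30,-4,50] → .
    (2,7)@(5, 15): e=[26,32,18] → X
    (3,7)@(7, 15): e=[22,68,-14] → .
  covered (10 px):
    . . . . .
    . . . . .
    . . . . .
    . X . . .
    . X . . .
    . X . . .
    . X X . .
    . . X . .
    . . X . .
    . . X X .
    . . X . .
    . . . . .

Result: [[1,1],[1,2]]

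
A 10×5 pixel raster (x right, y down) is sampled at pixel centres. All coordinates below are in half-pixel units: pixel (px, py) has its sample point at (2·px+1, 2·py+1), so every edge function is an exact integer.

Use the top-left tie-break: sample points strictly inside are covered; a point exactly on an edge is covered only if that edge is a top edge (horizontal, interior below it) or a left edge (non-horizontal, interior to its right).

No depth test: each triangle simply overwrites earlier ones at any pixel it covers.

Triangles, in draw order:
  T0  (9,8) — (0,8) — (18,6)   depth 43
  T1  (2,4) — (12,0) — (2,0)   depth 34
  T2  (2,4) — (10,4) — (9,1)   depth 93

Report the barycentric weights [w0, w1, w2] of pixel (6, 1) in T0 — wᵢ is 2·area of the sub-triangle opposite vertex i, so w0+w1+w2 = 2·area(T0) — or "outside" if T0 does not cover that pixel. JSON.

T0:
  2·area = 18
  edge (9, 8)→(0, 8): d=(-9,0) right/bottom  bias=-1
  edge (0, 8)→(18, 6): d=(18,-2) top-left  bias=+0
  edge (18, 6)→(9, 8): d=(-9,2) right/bottom  bias=-1
    (4,3)@(9, 7): e=[9,0,9] → █  [on edge]
    (5,3)@(11, 7): e=[9,4,5] → █
    (6,3)@(13, 7): e=[9,8,1] → █
    (7,3)@(15, 7): e=[9,12,-3] → ·
    (4,4)@(9, 9): e=[-9,36,-9] → ·
    (5,4)@(11, 9): e=[-9,40,-13] → ·
    (6,4)@(13, 9): e=[-9,44,-17] → ·
  covered (3 px):
    · · · · · · · · · ·
    · · · · · · · · · ·
    · · · · · · · · · ·
    · · · · █ █ █ · · ·
    · · · · · · · · · ·
T1:
  2·area = 40  (B↔C swapped to make it positive)
  edge (2, 4)→(2, 0): d=(0,-4) top-left  bias=+0
  edge (2, 0)→(12, 0): d=(10,0) top-left  bias=+0
  edge (12, 0)→(2, 4): d=(-10,4) right/bottom  bias=-1
    (1,0)@(3, 1): e=[4,10,26] → █
    (2,0)@(5, 1): e=[12,10,18] → █
    (3,0)@(7, 1): e=[20,10,10] → █
    (4,0)@(9, 1): e=[28,10,2] → █
    (5,0)@(11, 1): e=[36,10,-6] → ·
    (1,1)@(3, 3): e=[4,30,6] → █
    (2,1)@(5, 3): e=[12,30,-2] → ·
    (3,1)@(7, 3): e=[20,30,-10] → ·
    (4,1)@(9, 3): e=[28,30,-18] → ·
    (1,2)@(3, 5): e=[4,50,-14] → ·
  covered (5 px):
    · █ █ █ █ · · · · ·
    · █ · · · · · · · ·
    · · · · · · · · · ·
    · · · · · · · · · ·
    · · · · · · · · · ·
T2:
  2·area = 24  (B↔C swapped to make it positive)
  edge (2, 4)→(9, 1): d=(7,-3) top-left  bias=+0
  edge (9, 1)→(10, 4): d=(1,3) right/bottom  bias=-1
  edge (10, 4)→(2, 4): d=(-8,0) right/bottom  bias=-1
    (4,0)@(9, 1): e=[0,0,24] → ·  [on edge]
    (2,1)@(5, 3): e=[2,14,8] → █
    (3,1)@(7, 3): e=[8,8,8] → █
    (4,1)@(9, 3): e=[14,2,8] → █
    (5,1)@(11, 3): e=[20,-4,8] → ·
    (2,2)@(5, 5): e=[16,16,-8] → ·
    (3,2)@(7, 5): e=[22,10,-8] → ·
    (4,2)@(9, 5): e=[28,4,-8] → ·
    (5,3)@(11, 7): e=[48,0,-24] → ·  [on edge]
  covered (3 px):
    · · · · · · · · · ·
    · · █ █ █ · · · · ·
    · · · · · · · · · ·
    · · · · · · · · · ·
    · · · · · · · · · ·

Final: "outside"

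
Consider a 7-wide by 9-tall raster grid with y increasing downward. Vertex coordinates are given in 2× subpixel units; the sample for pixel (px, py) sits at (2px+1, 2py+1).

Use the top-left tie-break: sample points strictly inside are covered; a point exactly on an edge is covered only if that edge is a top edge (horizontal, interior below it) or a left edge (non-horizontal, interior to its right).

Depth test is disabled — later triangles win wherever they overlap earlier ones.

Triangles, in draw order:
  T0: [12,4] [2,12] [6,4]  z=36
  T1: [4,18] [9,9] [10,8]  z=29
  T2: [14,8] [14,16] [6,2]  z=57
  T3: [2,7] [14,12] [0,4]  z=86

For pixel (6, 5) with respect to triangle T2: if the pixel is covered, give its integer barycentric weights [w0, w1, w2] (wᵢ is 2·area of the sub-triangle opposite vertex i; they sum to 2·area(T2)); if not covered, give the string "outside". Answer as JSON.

T0:
  2·area = 48
  edge (12, 4)→(2, 12): d=(-10,8) right/bottom  bias=-1
  edge (2, 12)→(6, 4): d=(4,-8) top-left  bias=+0
  edge (6, 4)→(12, 4): d=(6,0) top-left  bias=+0
    (3,2)@(7, 5): e=[30,12,6] → X
    (4,2)@(9, 5): e=[14,28,6] → X
    (5,2)@(11, 5): e=[-2,44,6] → .
    (2,3)@(5, 7): e=[26,4,18] → X
    (4,3)@(9, 7): e=[-6,36,18] → .
    (2,4)@(5, 9): e=[6,12,30] → X
    (3,4)@(7, 9): e=[-10,28,30] → .
    (1,5)@(3, 11): e=[2,4,42] → X
    (2,5)@(5, 11): e=[-14,20,42] → .
    (1,6)@(3, 13): e=[-18,12,54] → .
  covered (6 px):
    . . . . . . .
    . . . . . . .
    . . . X X . .
    . . X X . . .
    . . X . . . .
    . X . . . . .
    . . . . . . .
    . . . . . . .
    . . . . . . .
T1:
  2·area = 4
  edge (4, 18)→(9, 9): d=(5,-9) top-left  bias=+0
  edge (9, 9)→(10, 8): d=(1,-1) top-left  bias=+0
  edge (10, 8)→(4, 18): d=(-6,10) right/bottom  bias=-1
    (6,1)@(13, 3): e=[6,-2,0] → .  [on edge]
    (6,2)@(13, 5): e=[16,0,-12] → .  [on edge]
    (5,3)@(11, 7): e=[8,0,-4] → .  [on edge]
    (4,4)@(9, 9): e=[0,0,4] → X  [on edge]
    (5,4)@(11, 9): e=[18,2,-16] → .
    (3,5)@(7, 11): e=[-8,0,12] → .  [on edge]
    (4,5)@(9, 11): e=[10,2,-8] → .
    (2,6)@(5, 13): e=[-16,0,20] → .  [on edge]
    (3,6)@(7, 13): e=[2,2,0] → .  [on edge]
    (1,7)@(3, 15): e=[-24,0,28] → .  [on edge]
    (0,8)@(1, 17): e=[-32,0,36] → .  [on edge]
  covered (1 px):
    . . . . . . .
    . . . . . . .
    . . . . . . .
    . . . . . . .
    . . . . X . .
    . . . . . . .
    . . . . . . .
    . . . . . . .
    . . . . . . .
T2:
  2·area = 64
  edge (14, 8)→(14, 16): d=(0,8) right/bottom  bias=-1
  edge (14, 16)→(6, 2): d=(-8,-14) top-left  bias=+0
  edge (6, 2)→(14, 8): d=(8,6) right/bottom  bias=-1
    (3,1)@(7, 3): e=[56,6,2] → X
    (4,1)@(9, 3): e=[40,34,-10] → .
    (3,2)@(7, 5): e=[56,-10,18] → .
    (4,2)@(9, 5): e=[40,18,6] → X
    (5,2)@(11, 5): e=[24,46,-6] → .
    (4,3)@(9, 7): e=[40,2,22] → X
    (5,3)@(11, 7): e=[24,30,10] → X
    (6,3)@(13, 7): e=[8,58,-2] → .
    (4,4)@(9, 9): e=[40,-14,38] → .
    (5,4)@(11, 9): e=[24,14,26] → X
    (6,4)@(13, 9): e=[8,42,14] → X
    (5,5)@(11, 11): e=[24,-2,42] → .
  covered (8 px):
    . . . . . . .
    . . . X . . .
    . . . . X . .
    . . . . X X .
    . . . . . X X
    . . . . . . X
    . . . . . . X
    . . . . . . .
    . . . . . . .
T3:
  2·area = 26  (B↔C swapped to make it positive)
  edge (2, 7)→(0, 4): d=(-2,-3) top-left  bias=+0
  edge (0, 4)→(14, 12): d=(14,8) right/bottom  bias=-1
  edge (14, 12)→(2, 7): d=(-12,-5) top-left  bias=+0
    (0,2)@(1, 5): e=[1,6,19] → X
    (1,2)@(3, 5): e=[7,-10,29] → .
    (0,3)@(1, 7): e=[-3,34,-5] → .
    (1,3)@(3, 7): e=[3,18,5] → X
    (2,3)@(5, 7): e=[9,2,15] → X
    (3,3)@(7, 7): e=[15,-14,25] → .
    (1,4)@(3, 9): e=[-1,46,-19] → .
    (2,4)@(5, 9): e=[5,30,-9] → .
    (3,4)@(7, 9): e=[11,14,1] → X
    (4,4)@(9, 9): e=[17,-2,11] → .
    (3,5)@(7, 11): e=[7,42,-23] → .
  covered (4 px):
    . . . . . . .
    . . . . . . .
    X . . . . . .
    . X X . . . .
    . . . X . . .
    . . . . . . .
    . . . . . . .
    . . . . . . .
    . . . . . . .

Answer: [26,30,8]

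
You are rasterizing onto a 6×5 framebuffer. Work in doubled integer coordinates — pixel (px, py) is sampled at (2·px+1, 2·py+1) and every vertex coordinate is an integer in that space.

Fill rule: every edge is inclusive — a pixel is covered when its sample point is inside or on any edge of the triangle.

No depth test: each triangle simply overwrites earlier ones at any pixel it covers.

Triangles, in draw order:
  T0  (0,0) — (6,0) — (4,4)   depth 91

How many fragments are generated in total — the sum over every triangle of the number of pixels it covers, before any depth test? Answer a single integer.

T0:
  2·area = 24
  edge (0, 0)→(6, 0): d=(6,0) inclusive
  edge (6, 0)→(4, 4): d=(-2,4) inclusive
  edge (4, 4)→(0, 0): d=(-4,-4) inclusive
    (0,0)@(1, 1): e=[6,18,0] → #  [on edge]
    (1,0)@(3, 1): e=[6,10,8] → #
    (2,0)@(5, 1): e=[6,2,16] → #
    (3,0)@(7, 1): e=[6,-6,24] → ·
    (0,1)@(1, 3): e=[18,14,-8] → ·
    (1,1)@(3, 3): e=[18,6,0] → #  [on edge]
    (2,1)@(5, 3): e=[18,-2,8] → ·
    (1,2)@(3, 5): e=[30,2,-8] → ·
    (2,2)@(5, 5): e=[30,-6,0] → ·  [on edge]
    (3,3)@(7, 7): e=[42,-18,0] → ·  [on edge]
    (4,4)@(9, 9): e=[54,-30,0] → ·  [on edge]
  covered (4 px):
    # # # · · ·
    · # · · · ·
    · · · · · ·
    · · · · · ·
    · · · · · ·

Final: 4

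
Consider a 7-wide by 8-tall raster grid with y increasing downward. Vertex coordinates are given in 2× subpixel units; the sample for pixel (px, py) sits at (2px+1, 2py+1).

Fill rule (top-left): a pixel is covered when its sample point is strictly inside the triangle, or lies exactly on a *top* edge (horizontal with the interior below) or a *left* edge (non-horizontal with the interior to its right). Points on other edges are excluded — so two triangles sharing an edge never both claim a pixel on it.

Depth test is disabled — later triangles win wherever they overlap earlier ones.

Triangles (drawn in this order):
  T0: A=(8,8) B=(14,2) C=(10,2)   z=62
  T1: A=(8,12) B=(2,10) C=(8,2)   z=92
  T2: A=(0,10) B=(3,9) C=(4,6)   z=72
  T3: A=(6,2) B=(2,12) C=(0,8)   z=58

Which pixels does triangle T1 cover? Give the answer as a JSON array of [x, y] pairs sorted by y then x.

T0:
  2·area = 24  (B↔C swapped to make it positive)
  edge (8, 8)→(10, 2): d=(2,-6) top-left  bias=+0
  edge (10, 2)→(14, 2): d=(4,0) top-left  bias=+0
  edge (14, 2)→(8, 8): d=(-6,6) right/bottom  bias=-1
    (5,1)@(11, 3): e=[8,4,12] → #
    (6,1)@(13, 3): e=[20,4,0] → ·  [on edge]
    (4,2)@(9, 5): e=[0,12,12] → #  [on edge]
    (5,2)@(11, 5): e=[12,12,0] → ·  [on edge]
    (4,3)@(9, 7): e=[4,20,0] → ·  [on edge]
    (3,4)@(7, 9): e=[-4,28,0] → ·  [on edge]
    (2,5)@(5, 11): e=[-12,36,0] → ·  [on edge]
    (3,5)@(7, 11): e=[0,36,-12] → ·  [on edge]
    (1,6)@(3, 13): e=[-20,44,0] → ·  [on edge]
    (0,7)@(1, 15): e=[-28,52,0] → ·  [on edge]
  covered (2 px):
    · · · · · · ·
    · · · · · # ·
    · · · · # · ·
    · · · · · · ·
    · · · · · · ·
    · · · · · · ·
    · · · · · · ·
    · · · · · · ·
T1:
  2·area = 60
  edge (8, 12)→(2, 10): d=(-6,-2) top-left  bias=+0
  edge (2, 10)→(8, 2): d=(6,-8) top-left  bias=+0
  edge (8, 2)→(8, 12): d=(0,10) right/bottom  bias=-1
    (3,2)@(7, 5): e=[40,10,10] → #
    (4,2)@(9, 5): e=[44,26,-10] → ·
    (2,3)@(5, 7): e=[24,6,30] → #
    (4,3)@(9, 7): e=[32,38,-10] → ·
    (1,4)@(3, 9): e=[8,2,50] → #
    (4,4)@(9, 9): e=[20,50,-10] → ·
    (1,5)@(3, 11): e=[-4,14,50] → ·
    (2,5)@(5, 11): e=[0,30,30] → #  [on edge]
    (4,5)@(9, 11): e=[8,62,-10] → ·
    (2,6)@(5, 13): e=[-12,42,30] → ·
    (3,6)@(7, 13): e=[-8,58,10] → ·
    (5,6)@(11, 13): e=[0,90,-30] → ·  [on edge]
  covered (8 px):
    · · · · · · ·
    · · · · · · ·
    · · · # · · ·
    · · # # · · ·
    · # # # · · ·
    · · # # · · ·
    · · · · · · ·
    · · · · · · ·
T2:
  2·area = 8  (B↔C swapped to make it positive)
  edge (0, 10)→(4, 6): d=(4,-4) top-left  bias=+0
  edge (4, 6)→(3, 9): d=(-1,3) right/bottom  bias=-1
  edge (3, 9)→(0, 10): d=(-3,1) right/bottom  bias=-1
    (4,0)@(9, 1): e=[0,-10,18] → ·  [on edge]
    (2,1)@(5, 3): e=[-8,0,16] → ·  [on edge]
    (3,1)@(7, 3): e=[0,-6,14] → ·  [on edge]
    (2,2)@(5, 5): e=[0,-2,10] → ·  [on edge]
    (1,3)@(3, 7): e=[0,2,6] → #  [on edge]
    (2,3)@(5, 7): e=[8,-4,4] → ·
    (4,3)@(9, 7): e=[24,-16,0] → ·  [on edge]
    (0,4)@(1, 9): e=[0,6,2] → #  [on edge]
    (1,4)@(3, 9): e=[8,0,0] → ·  [on edge]
    (0,5)@(1, 11): e=[8,4,-4] → ·
    (0,7)@(1, 15): e=[24,0,-16] → ·  [on edge]
  covered (2 px):
    · · · · · · ·
    · · · · · · ·
    · · · · · · ·
    · # · · · · ·
    # · · · · · ·
    · · · · · · ·
    · · · · · · ·
    · · · · · · ·
T3:
  2·area = 36
  edge (6, 2)→(2, 12): d=(-4,10) right/bottom  bias=-1
  edge (2, 12)→(0, 8): d=(-2,-4) top-left  bias=+0
  edge (0, 8)→(6, 2): d=(6,-6) top-left  bias=+0
    (3,0)@(7, 1): e=[-6,42,0] → ·  [on edge]
    (2,1)@(5, 3): e=[6,30,0] → #  [on edge]
    (3,1)@(7, 3): e=[-14,38,12] → ·
    (1,2)@(3, 5): e=[18,18,0] → #  [on edge]
    (2,2)@(5, 5): e=[-2,26,12] → ·
    (0,3)@(1, 7): e=[30,6,0] → #  [on edge]
    (2,3)@(5, 7): e=[-10,22,24] → ·
    (0,4)@(1, 9): e=[22,2,12] → #
    (2,4)@(5, 9): e=[-18,18,36] → ·
    (0,5)@(1, 11): e=[14,-2,24] → ·
    (1,5)@(3, 11): e=[-6,6,36] → ·
  covered (6 px):
    · · · · · · ·
    · · # · · · ·
    · # · · · · ·
    # # · · · · ·
    # # · · · · ·
    · · · · · · ·
    · · · · · · ·
    · · · · · · ·

Final: [[3,2],[2,3],[3,3],[1,4],[2,4],[3,4],[2,5],[3,5]]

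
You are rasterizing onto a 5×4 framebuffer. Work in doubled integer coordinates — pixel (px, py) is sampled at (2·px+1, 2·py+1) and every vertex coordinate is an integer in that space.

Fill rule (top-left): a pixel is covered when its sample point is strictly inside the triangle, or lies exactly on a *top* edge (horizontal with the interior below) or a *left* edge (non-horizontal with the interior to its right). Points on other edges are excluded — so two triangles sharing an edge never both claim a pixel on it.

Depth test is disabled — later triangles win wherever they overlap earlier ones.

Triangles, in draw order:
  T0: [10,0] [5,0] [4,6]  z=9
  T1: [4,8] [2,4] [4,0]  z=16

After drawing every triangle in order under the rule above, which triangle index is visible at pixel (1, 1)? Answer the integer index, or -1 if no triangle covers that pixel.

T0:
  2·area = 30  (B↔C swapped to make it positive)
  edge (10, 0)→(4, 6): d=(-6,6) right/bottom  bias=-1
  edge (4, 6)→(5, 0): d=(1,-6) top-left  bias=+0
  edge (5, 0)→(10, 0): d=(5,0) top-left  bias=+0
    (2,0)@(5, 1): e=[24,1,5] → █
    (3,0)@(7, 1): e=[12,13,5] → █
    (4,0)@(9, 1): e=[0,25,5] → ·  [on edge]
    (2,1)@(5, 3): e=[12,3,15] → █
    (3,1)@(7, 3): e=[0,15,15] → ·  [on edge]
    (2,2)@(5, 5): e=[0,5,25] → ·  [on edge]
    (1,3)@(3, 7): e=[0,-5,35] → ·  [on edge]
  covered (3 px):
    · · █ █ ·
    · · █ · ·
    · · · · ·
    · · · · ·
T1:
  2·area = 16
  edge (4, 8)→(2, 4): d=(-2,-4) top-left  bias=+0
  edge (2, 4)→(4, 0): d=(2,-4) top-left  bias=+0
  edge (4, 0)→(4, 8): d=(0,8) right/bottom  bias=-1
    (1,1)@(3, 3): e=[6,2,8] → █
    (2,1)@(5, 3): e=[14,10,-8] → ·
    (1,2)@(3, 5): e=[2,6,8] → █
    (2,2)@(5, 5): e=[10,14,-8] → ·
    (1,3)@(3, 7): e=[-2,10,8] → ·
  covered (2 px):
    · · · · ·
    · █ · · ·
    · █ · · ·
    · · · · ·

Z-buffer (winner per pixel, '.' = empty):
  . . 0 0 .
  . 1 0 . .
  . 1 . . .
  . . . . .

Final: 1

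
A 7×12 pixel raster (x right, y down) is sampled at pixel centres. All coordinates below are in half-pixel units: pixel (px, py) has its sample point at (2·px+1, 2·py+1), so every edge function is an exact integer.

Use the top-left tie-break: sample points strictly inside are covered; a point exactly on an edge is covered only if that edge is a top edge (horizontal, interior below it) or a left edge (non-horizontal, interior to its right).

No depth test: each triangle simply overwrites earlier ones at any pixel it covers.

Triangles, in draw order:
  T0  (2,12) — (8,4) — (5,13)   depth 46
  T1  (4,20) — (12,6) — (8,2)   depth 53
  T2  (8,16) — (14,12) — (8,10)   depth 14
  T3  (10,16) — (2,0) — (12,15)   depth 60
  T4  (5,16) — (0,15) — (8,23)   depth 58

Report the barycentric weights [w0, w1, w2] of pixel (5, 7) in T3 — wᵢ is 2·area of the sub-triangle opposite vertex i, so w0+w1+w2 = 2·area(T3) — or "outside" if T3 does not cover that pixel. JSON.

T0:
  2·area = 30
  edge (2, 12)→(8, 4): d=(6,-8) top-left  bias=+0
  edge (8, 4)→(5, 13): d=(-3,9) right/bottom  bias=-1
  edge (5, 13)→(2, 12): d=(-3,-1) top-left  bias=+0
    (4,0)@(9, 1): e=[-10,0,40] → ·  [on edge]
    (3,3)@(7, 7): e=[10,0,20] → ·  [on edge]
    (2,4)@(5, 9): e=[6,12,12] → █
    (3,4)@(7, 9): e=[22,-6,14] → ·
    (1,5)@(3, 11): e=[2,24,4] → █
    (3,5)@(7, 11): e=[34,-12,8] → ·
    (1,6)@(3, 13): e=[14,18,-2] → ·
    (2,6)@(5, 13): e=[30,0,0] → ·  [on edge]
    (5,7)@(11, 15): e=[90,-60,0] → ·  [on edge]
    (1,9)@(3, 19): e=[50,0,-20] → ·  [on edge]
  covered (3 px):
    · · · · · · ·
    · · · · · · ·
    · · · · · · ·
    · · · · · · ·
    · · █ · · · ·
    · █ █ · · · ·
    · · · · · · ·
    · · · · · · ·
    · · · · · · ·
    · · · · · · ·
    · · · · · · ·
    · · · · · · ·
T1:
  2·area = 88  (B↔C swapped to make it positive)
  edge (4, 20)→(8, 2): d=(4,-18) top-left  bias=+0
  edge (8, 2)→(12, 6): d=(4,4) right/bottom  bias=-1
  edge (12, 6)→(4, 20): d=(-8,14) right/bottom  bias=-1
    (3,0)@(7, 1): e=[-22,0,110] → ·  [on edge]
    (4,1)@(9, 3): e=[22,0,66] → ·  [on edge]
    (4,2)@(9, 5): e=[30,8,50] → █
    (5,2)@(11, 5): e=[66,0,22] → ·  [on edge]
    (3,3)@(7, 7): e=[2,24,62] → █
    (5,3)@(11, 7): e=[74,8,6] → █
    (6,3)@(13, 7): e=[110,0,-22] → ·  [on edge]
    (3,4)@(7, 9): e=[10,32,46] → █
    (5,4)@(11, 9): e=[82,16,-10] → ·
    (3,5)@(7, 11): e=[18,40,30] → █
    (5,5)@(11, 11): e=[90,24,-26] → ·
    (3,6)@(7, 13): e=[26,48,14] → █
  covered (10 px):
    · · · · · · ·
    · · · · · · ·
    · · · · █ · ·
    · · · █ █ █ ·
    · · · █ █ · ·
    · · · █ █ · ·
    · · · █ · · ·
    · · · · · · ·
    · · █ · · · ·
    · · · · · · ·
    · · · · · · ·
    · · · · · · ·
T2:
  2·area = 36  (B↔C swapped to make it positive)
  edge (8, 16)→(8, 10): d=(0,-6) top-left  bias=+0
  edge (8, 10)→(14, 12): d=(6,2) right/bottom  bias=-1
  edge (14, 12)→(8, 16): d=(-6,4) right/bottom  bias=-1
    (2,4)@(5, 9): e=[-18,0,54] → ·  [on edge]
    (4,5)@(9, 11): e=[6,4,26] → █
    (5,5)@(11, 11): e=[18,0,18] → ·  [on edge]
    (4,6)@(9, 13): e=[6,16,14] → █
    (5,6)@(11, 13): e=[18,12,6] → █
    (6,6)@(13, 13): e=[30,8,-2] → ·
    (4,7)@(9, 15): e=[6,28,2] → █
    (5,7)@(11, 15): e=[18,24,-6] → ·
    (4,8)@(9, 17): e=[6,40,-10] → ·
  covered (4 px):
    · · · · · · ·
    · · · · · · ·
    · · · · · · ·
    · · · · · · ·
    · · · · · · ·
    · · · · █ · ·
    · · · · █ █ ·
    · · · · █ · ·
    · · · · · · ·
    · · · · · · ·
    · · · · · · ·
    · · · · · · ·
T3:
  2·area = 40
  edge (10, 16)→(2, 0): d=(-8,-16) top-left  bias=+0
  edge (2, 0)→(12, 15): d=(10,15) right/bottom  bias=-1
  edge (12, 15)→(10, 16): d=(-2,1) right/bottom  bias=-1
    (2,2)@(5, 5): e=[8,5,27] → █
    (3,2)@(7, 5): e=[40,-25,25] → ·
    (2,3)@(5, 7): e=[-8,25,23] → ·
    (3,4)@(7, 9): e=[8,15,17] → █
    (4,4)@(9, 9): e=[40,-15,15] → ·
    (3,5)@(7, 11): e=[-8,35,13] → ·
    (4,5)@(9, 11): e=[24,5,11] → █
    (5,5)@(11, 11): e=[56,-25,9] → ·
    (4,6)@(9, 13): e=[8,25,7] → █
    (5,6)@(11, 13): e=[40,-5,5] → ·
    (4,7)@(9, 15): e=[-8,45,3] → ·
    (5,7)@(11, 15): e=[24,15,1] → █
  covered (5 px):
    · · · · · · ·
    · · · · · · ·
    · · █ · · · ·
    · · · · · · ·
    · · · █ · · ·
    · · · · █ · ·
    · · · · █ · ·
    · · · · · █ ·
    · · · · · · ·
    · · · · · · ·
    · · · · · · ·
    · · · · · · ·
T4:
  2·area = 32  (B↔C swapped to make it positive)
  edge (5, 16)→(8, 23): d=(3,7) right/bottom  bias=-1
  edge (8, 23)→(0, 15): d=(-8,-8) top-left  bias=+0
  edge (0, 15)→(5, 16): d=(5,1) right/bottom  bias=-1
    (1,8)@(3, 17): e=[17,8,7] → █
    (2,8)@(5, 17): e=[3,24,5] → █
    (3,8)@(7, 17): e=[-11,40,3] → ·
    (1,9)@(3, 19): e=[23,-8,17] → ·
    (2,9)@(5, 19): e=[9,8,15] → █
    (3,9)@(7, 19): e=[-5,24,13] → ·
    (2,10)@(5, 21): e=[15,-8,25] → ·
    (3,10)@(7, 21): e=[1,8,23] → █
    (4,10)@(9, 21): e=[-13,24,21] → ·
    (3,11)@(7, 23): e=[7,-8,33] → ·
  covered (4 px):
    · · · · · · ·
    · · · · · · ·
    · · · · · · ·
    · · · · · · ·
    · · · · · · ·
    · · · · · · ·
    · · · · · · ·
    · · · · · · ·
    · █ █ · · · ·
    · · █ · · · ·
    · · · █ · · ·
    · · · · · · ·

Final: [15,1,24]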